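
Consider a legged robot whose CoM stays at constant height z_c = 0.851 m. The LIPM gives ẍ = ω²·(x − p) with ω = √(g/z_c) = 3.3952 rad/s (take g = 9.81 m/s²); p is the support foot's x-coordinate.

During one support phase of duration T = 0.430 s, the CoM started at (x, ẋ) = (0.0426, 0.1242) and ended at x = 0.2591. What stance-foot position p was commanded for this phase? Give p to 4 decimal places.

p = -0.0693

ωT = 3.3952·0.430 = 1.459936; cosh(ωT) = 2.268968, sinh(ωT) = 2.036716
x(T) = p + (x₀−p)·cosh(ωT) + (ẋ₀/ω)·sinh(ωT) ⇒ p·(1 − cosh) = x(T) − x₀·cosh − (ẋ₀/ω)·sinh
numerator   = 0.2591 − (0.0426)·2.268968 − (0.1242/3.3952)·2.036716 = 0.087937
denominator = 1 − 2.268968 = -1.268968
p = 0.087937 / -1.268968 = -0.0693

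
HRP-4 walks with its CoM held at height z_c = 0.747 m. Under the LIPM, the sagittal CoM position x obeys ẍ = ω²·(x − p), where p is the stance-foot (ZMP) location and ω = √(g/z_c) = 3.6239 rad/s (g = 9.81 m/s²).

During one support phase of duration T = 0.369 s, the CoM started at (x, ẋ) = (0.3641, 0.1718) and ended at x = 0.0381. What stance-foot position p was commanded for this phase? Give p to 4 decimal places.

ωT = 3.6239·0.369 = 1.337219; cosh(ωT) = 2.035506, sinh(ωT) = 1.772932
x(T) = p + (x₀−p)·cosh(ωT) + (ẋ₀/ω)·sinh(ωT) ⇒ p·(1 − cosh) = x(T) − x₀·cosh − (ẋ₀/ω)·sinh
numerator   = 0.0381 − (0.3641)·2.035506 − (0.1718/3.6239)·1.772932 = -0.787078
denominator = 1 − 2.035506 = -1.035506
p = -0.787078 / -1.035506 = 0.7601

p = 0.7601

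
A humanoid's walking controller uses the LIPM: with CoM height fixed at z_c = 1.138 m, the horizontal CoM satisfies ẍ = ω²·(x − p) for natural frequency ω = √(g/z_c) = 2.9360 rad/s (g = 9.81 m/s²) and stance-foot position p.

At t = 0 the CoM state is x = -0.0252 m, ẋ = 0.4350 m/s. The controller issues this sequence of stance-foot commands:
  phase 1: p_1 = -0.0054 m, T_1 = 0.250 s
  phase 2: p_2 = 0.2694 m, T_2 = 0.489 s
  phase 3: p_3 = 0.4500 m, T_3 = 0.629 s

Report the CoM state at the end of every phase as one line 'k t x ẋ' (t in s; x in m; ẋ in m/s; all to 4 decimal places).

1 0.2500 0.0880 0.5109
2 0.7390 0.2116 0.0787
3 1.3680 -0.2416 -1.9076

phase 1: p=-0.0054, T=0.250, ωT=0.734000, cosh=1.281691, sinh=0.801706; start (x,ẋ)=(-0.025200, 0.435000) → end (x,ẋ)=(0.088004, 0.510930)
phase 2: p=0.2694, T=0.489, ωT=1.435704, cosh=2.220275, sinh=1.982327; start (x,ẋ)=(0.088004, 0.510930) → end (x,ẋ)=(0.211621, 0.078660)
phase 3: p=0.4500, T=0.629, ωT=1.846744, cosh=3.248448, sinh=3.090698; start (x,ẋ)=(0.211621, 0.078660) → end (x,ẋ)=(-0.241559, -1.907601)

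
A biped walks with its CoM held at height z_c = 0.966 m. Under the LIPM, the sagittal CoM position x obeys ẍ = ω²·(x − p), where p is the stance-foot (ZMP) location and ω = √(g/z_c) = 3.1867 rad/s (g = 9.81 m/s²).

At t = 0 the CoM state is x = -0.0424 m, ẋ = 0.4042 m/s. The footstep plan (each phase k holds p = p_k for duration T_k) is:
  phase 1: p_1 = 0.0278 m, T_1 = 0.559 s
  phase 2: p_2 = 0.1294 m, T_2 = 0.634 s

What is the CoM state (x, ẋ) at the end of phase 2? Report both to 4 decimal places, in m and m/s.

x = 1.0055, ẋ = 2.8488

phase 1: p=0.0278, T=0.559, ωT=1.781365, cosh=3.053183, sinh=2.884775; start (x,ẋ)=(-0.042400, 0.404200) → end (x,ẋ)=(0.179370, 0.588754)
phase 2: p=0.1294, T=0.634, ωT=2.020368, cosh=3.836852, sinh=3.704246; start (x,ẋ)=(0.179370, 0.588754) → end (x,ẋ)=(1.005502, 2.848830)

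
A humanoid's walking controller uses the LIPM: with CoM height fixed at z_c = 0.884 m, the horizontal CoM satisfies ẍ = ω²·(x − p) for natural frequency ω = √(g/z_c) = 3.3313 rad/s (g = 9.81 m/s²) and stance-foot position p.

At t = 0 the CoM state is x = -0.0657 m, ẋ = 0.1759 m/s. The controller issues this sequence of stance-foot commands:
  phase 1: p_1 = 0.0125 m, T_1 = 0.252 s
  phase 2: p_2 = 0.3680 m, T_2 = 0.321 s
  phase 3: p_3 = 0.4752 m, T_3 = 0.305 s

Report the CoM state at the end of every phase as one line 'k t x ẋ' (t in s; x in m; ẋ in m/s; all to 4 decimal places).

phase 1: p=0.0125, T=0.252, ωT=0.839488, cosh=1.373556, sinh=0.941624; start (x,ẋ)=(-0.065700, 0.175900) → end (x,ẋ)=(-0.045192, -0.003692)
phase 2: p=0.3680, T=0.321, ωT=1.069347, cosh=1.628355, sinh=1.285122; start (x,ẋ)=(-0.045192, -0.003692) → end (x,ẋ)=(-0.306248, -1.774941)
phase 3: p=0.4752, T=0.305, ωT=1.016047, cosh=1.562138, sinh=1.200115; start (x,ẋ)=(-0.306248, -1.774941) → end (x,ẋ)=(-1.384959, -5.896885)

1 0.2520 -0.0452 -0.0037
2 0.5730 -0.3062 -1.7749
3 0.8780 -1.3850 -5.8969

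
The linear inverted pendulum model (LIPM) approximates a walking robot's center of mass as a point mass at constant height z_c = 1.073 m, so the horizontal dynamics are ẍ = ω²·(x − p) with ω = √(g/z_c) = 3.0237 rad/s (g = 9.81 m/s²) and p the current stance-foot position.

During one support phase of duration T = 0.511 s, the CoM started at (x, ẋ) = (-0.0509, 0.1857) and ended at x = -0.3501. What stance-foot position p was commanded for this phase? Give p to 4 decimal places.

p = 0.2500

ωT = 3.0237·0.511 = 1.545111; cosh(ωT) = 2.450889, sinh(ωT) = 2.237601
x(T) = p + (x₀−p)·cosh(ωT) + (ẋ₀/ω)·sinh(ωT) ⇒ p·(1 − cosh) = x(T) − x₀·cosh − (ẋ₀/ω)·sinh
numerator   = -0.3501 − (-0.0509)·2.450889 − (0.1857/3.0237)·2.237601 = -0.362772
denominator = 1 − 2.450889 = -1.450889
p = -0.362772 / -1.450889 = 0.2500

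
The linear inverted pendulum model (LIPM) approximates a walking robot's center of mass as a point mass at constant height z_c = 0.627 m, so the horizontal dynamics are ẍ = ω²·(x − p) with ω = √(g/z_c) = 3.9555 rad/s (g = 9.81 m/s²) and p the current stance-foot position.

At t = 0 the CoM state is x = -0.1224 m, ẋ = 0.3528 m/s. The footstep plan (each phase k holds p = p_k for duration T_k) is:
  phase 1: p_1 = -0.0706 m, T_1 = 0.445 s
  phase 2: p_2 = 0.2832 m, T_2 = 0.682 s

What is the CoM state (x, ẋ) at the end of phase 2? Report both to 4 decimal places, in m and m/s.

phase 1: p=-0.0706, T=0.445, ωT=1.760197, cosh=2.992798, sinh=2.820787; start (x,ẋ)=(-0.122400, 0.352800) → end (x,ẋ)=(0.025965, 0.477894)
phase 2: p=0.2832, T=0.682, ωT=2.697651, cosh=7.456092, sinh=7.388728; start (x,ẋ)=(0.025965, 0.477894) → end (x,ẋ)=(-0.742075, -3.954743)

x = -0.7421, ẋ = -3.9547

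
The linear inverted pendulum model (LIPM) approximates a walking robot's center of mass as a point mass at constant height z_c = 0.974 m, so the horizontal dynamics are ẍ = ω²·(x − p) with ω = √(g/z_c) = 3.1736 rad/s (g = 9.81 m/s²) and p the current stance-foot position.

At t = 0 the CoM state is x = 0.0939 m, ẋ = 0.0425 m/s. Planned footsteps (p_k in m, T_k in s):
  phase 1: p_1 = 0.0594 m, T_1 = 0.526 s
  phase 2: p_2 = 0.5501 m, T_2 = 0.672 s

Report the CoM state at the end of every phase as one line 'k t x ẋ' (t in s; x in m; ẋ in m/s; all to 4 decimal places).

1 0.5260 0.1885 0.3971
2 1.1980 -0.4763 -3.0743

phase 1: p=0.0594, T=0.526, ωT=1.669314, cosh=2.748450, sinh=2.560073; start (x,ẋ)=(0.093900, 0.042500) → end (x,ẋ)=(0.188505, 0.397109)
phase 2: p=0.5501, T=0.672, ωT=2.132659, cosh=4.277898, sinh=4.159376; start (x,ẋ)=(0.188505, 0.397109) → end (x,ẋ)=(-0.476306, -3.074327)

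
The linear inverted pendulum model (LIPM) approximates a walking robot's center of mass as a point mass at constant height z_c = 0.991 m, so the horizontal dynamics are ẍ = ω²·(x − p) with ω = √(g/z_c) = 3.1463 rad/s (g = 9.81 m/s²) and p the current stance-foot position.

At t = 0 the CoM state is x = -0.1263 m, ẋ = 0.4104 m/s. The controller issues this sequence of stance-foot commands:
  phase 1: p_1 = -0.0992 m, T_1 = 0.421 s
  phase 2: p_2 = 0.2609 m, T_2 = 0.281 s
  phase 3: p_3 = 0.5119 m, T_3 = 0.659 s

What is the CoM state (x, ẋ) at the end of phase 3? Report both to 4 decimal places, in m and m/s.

x = -0.2378, ẋ = -2.1937

phase 1: p=-0.0992, T=0.421, ωT=1.324592, cosh=2.013282, sinh=1.747370; start (x,ẋ)=(-0.126300, 0.410400) → end (x,ẋ)=(0.074165, 0.677262)
phase 2: p=0.2609, T=0.281, ωT=0.884110, cosh=1.416956, sinh=1.003874; start (x,ẋ)=(0.074165, 0.677262) → end (x,ẋ)=(0.212396, 0.369850)
phase 3: p=0.5119, T=0.659, ωT=2.073412, cosh=4.038831, sinh=3.913075; start (x,ẋ)=(0.212396, 0.369850) → end (x,ẋ)=(-0.237763, -2.193651)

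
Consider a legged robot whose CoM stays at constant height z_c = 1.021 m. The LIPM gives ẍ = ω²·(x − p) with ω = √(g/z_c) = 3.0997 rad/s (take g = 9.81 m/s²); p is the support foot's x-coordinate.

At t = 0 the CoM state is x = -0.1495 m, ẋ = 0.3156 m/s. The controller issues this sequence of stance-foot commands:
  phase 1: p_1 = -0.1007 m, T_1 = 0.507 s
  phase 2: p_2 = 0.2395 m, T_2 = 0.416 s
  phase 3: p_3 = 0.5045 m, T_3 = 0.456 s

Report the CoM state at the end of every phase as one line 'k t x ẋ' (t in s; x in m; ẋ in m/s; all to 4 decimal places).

1 0.5070 0.0113 0.4441
2 0.9230 0.0341 -0.3196
3 1.3790 -0.7188 -3.5150

phase 1: p=-0.1007, T=0.507, ωT=1.571548, cosh=2.510909, sinh=2.303185; start (x,ẋ)=(-0.149500, 0.315600) → end (x,ẋ)=(0.011269, 0.444051)
phase 2: p=0.2395, T=0.416, ωT=1.289475, cosh=1.953148, sinh=1.677733; start (x,ẋ)=(0.011269, 0.444051) → end (x,ẋ)=(0.034077, -0.319609)
phase 3: p=0.5045, T=0.456, ωT=1.413463, cosh=2.176732, sinh=1.933433; start (x,ẋ)=(0.034077, -0.319609) → end (x,ẋ)=(-0.718840, -3.514975)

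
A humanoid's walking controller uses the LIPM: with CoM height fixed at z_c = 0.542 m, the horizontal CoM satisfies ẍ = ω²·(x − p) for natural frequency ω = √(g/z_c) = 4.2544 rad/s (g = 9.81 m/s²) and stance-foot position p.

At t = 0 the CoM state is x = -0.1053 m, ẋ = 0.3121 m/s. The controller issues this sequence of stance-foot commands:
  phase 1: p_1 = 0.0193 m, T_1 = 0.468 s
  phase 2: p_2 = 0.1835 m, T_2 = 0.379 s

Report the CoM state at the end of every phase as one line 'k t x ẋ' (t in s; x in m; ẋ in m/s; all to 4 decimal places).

1 0.4680 -0.1818 -0.7407
2 0.8470 -1.1882 -5.6736

phase 1: p=0.0193, T=0.468, ωT=1.991059, cosh=3.729919, sinh=3.593368; start (x,ẋ)=(-0.105300, 0.312100) → end (x,ẋ)=(-0.181841, -0.740730)
phase 2: p=0.1835, T=0.379, ωT=1.612418, cosh=2.607163, sinh=2.407758; start (x,ẋ)=(-0.181841, -0.740730) → end (x,ẋ)=(-1.188216, -5.673596)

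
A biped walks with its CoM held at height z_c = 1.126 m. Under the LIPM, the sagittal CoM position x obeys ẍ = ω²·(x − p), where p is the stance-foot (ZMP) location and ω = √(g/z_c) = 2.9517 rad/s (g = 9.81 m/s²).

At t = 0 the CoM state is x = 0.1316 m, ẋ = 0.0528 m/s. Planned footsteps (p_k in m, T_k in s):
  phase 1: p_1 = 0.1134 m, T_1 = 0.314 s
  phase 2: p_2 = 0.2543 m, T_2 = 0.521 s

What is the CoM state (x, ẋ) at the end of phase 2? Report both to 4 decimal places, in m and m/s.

x = 0.1235, ẋ = -0.2969

phase 1: p=0.1134, T=0.314, ωT=0.926834, cosh=1.461151, sinh=1.065346; start (x,ẋ)=(0.131600, 0.052800) → end (x,ẋ)=(0.159050, 0.134380)
phase 2: p=0.2543, T=0.521, ωT=1.537836, cosh=2.434676, sinh=2.219830; start (x,ẋ)=(0.159050, 0.134380) → end (x,ẋ)=(0.123458, -0.296933)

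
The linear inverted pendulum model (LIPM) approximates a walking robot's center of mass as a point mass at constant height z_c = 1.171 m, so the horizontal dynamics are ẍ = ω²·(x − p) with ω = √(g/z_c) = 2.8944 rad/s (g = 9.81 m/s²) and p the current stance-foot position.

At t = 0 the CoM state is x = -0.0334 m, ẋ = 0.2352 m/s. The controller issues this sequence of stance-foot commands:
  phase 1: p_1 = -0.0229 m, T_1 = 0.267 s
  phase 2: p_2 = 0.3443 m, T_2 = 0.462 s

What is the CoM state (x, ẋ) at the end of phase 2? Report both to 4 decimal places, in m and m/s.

x = -0.1169, ẋ = -1.0235

phase 1: p=-0.0229, T=0.267, ωT=0.772805, cosh=1.313774, sinh=0.852058; start (x,ẋ)=(-0.033400, 0.235200) → end (x,ẋ)=(0.032544, 0.283105)
phase 2: p=0.3443, T=0.462, ωT=1.337213, cosh=2.035495, sinh=1.772919; start (x,ẋ)=(0.032544, 0.283105) → end (x,ẋ)=(-0.116867, -1.023529)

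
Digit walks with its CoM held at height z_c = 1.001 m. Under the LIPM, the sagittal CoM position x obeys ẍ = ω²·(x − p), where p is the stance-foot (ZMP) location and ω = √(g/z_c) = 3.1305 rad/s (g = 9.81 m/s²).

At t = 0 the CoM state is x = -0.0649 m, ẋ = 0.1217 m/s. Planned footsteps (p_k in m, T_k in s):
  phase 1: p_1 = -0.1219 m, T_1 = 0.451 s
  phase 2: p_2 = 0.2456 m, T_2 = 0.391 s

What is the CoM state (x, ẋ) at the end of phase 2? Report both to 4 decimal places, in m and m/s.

x = 0.2363, ẋ = 0.3051

phase 1: p=-0.1219, T=0.451, ωT=1.411856, cosh=2.173627, sinh=1.929936; start (x,ẋ)=(-0.064900, 0.121700) → end (x,ẋ)=(0.077024, 0.608905)
phase 2: p=0.2456, T=0.391, ωT=1.224025, cosh=1.847447, sinh=1.553403; start (x,ẋ)=(0.077024, 0.608905) → end (x,ẋ)=(0.236313, 0.305148)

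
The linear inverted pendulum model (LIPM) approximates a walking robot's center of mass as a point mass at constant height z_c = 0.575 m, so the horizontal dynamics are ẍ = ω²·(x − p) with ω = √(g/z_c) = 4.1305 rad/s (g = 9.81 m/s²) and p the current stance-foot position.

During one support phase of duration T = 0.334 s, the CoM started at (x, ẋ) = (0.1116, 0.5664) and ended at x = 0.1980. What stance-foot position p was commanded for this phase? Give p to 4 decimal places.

p = 0.2633

ωT = 4.1305·0.334 = 1.379587; cosh(ωT) = 2.112471, sinh(ωT) = 1.860789
x(T) = p + (x₀−p)·cosh(ωT) + (ẋ₀/ω)·sinh(ωT) ⇒ p·(1 − cosh) = x(T) − x₀·cosh − (ẋ₀/ω)·sinh
numerator   = 0.1980 − (0.1116)·2.112471 − (0.5664/4.1305)·1.860789 = -0.292915
denominator = 1 − 2.112471 = -1.112471
p = -0.292915 / -1.112471 = 0.2633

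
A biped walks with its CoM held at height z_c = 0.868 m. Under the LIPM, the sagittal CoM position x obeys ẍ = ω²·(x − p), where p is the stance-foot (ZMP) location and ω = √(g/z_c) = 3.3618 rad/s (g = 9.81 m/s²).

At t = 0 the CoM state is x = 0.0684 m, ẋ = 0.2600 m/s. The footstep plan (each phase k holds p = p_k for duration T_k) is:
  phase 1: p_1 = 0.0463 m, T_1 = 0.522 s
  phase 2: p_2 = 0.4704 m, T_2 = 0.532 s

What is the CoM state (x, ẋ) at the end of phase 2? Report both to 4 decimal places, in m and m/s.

x = 0.8854, ẋ = 1.6390

phase 1: p=0.0463, T=0.522, ωT=1.754860, cosh=2.977784, sinh=2.804852; start (x,ẋ)=(0.068400, 0.260000) → end (x,ẋ)=(0.329035, 0.982612)
phase 2: p=0.4704, T=0.532, ωT=1.788478, cosh=3.073778, sinh=2.906563; start (x,ẋ)=(0.329035, 0.982612) → end (x,ẋ)=(0.885428, 1.639014)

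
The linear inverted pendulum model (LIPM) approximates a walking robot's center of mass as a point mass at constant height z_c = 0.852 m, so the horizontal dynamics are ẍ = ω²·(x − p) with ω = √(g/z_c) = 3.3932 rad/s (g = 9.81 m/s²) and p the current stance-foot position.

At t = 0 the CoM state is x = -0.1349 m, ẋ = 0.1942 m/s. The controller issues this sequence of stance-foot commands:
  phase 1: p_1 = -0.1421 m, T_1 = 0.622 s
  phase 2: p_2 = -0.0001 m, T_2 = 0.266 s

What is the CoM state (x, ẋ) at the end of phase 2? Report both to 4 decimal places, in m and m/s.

phase 1: p=-0.1421, T=0.622, ωT=2.110570, cosh=4.187058, sinh=4.065889; start (x,ẋ)=(-0.134900, 0.194200) → end (x,ẋ)=(0.120746, 0.912461)
phase 2: p=-0.0001, T=0.266, ωT=0.902591, cosh=1.435751, sinh=1.030234; start (x,ẋ)=(0.120746, 0.912461) → end (x,ẋ)=(0.450444, 1.732519)

x = 0.4504, ẋ = 1.7325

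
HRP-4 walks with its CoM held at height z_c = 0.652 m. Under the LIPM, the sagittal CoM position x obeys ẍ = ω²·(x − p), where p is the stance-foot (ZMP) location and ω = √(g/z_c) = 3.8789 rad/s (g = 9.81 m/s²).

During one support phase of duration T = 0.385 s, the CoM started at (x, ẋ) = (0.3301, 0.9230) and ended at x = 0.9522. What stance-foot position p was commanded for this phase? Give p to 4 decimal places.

p = 0.2411

ωT = 3.8789·0.385 = 1.493376; cosh(ωT) = 2.338358, sinh(ωT) = 2.113745
x(T) = p + (x₀−p)·cosh(ωT) + (ẋ₀/ω)·sinh(ωT) ⇒ p·(1 − cosh) = x(T) − x₀·cosh − (ẋ₀/ω)·sinh
numerator   = 0.9522 − (0.3301)·2.338358 − (0.9230/3.8789)·2.113745 = -0.322666
denominator = 1 − 2.338358 = -1.338358
p = -0.322666 / -1.338358 = 0.2411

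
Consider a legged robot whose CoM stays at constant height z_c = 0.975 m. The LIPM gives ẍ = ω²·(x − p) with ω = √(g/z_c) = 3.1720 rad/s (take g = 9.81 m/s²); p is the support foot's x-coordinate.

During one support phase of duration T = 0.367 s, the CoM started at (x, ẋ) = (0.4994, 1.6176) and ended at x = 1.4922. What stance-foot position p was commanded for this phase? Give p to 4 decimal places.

ωT = 3.1720·0.367 = 1.164124; cosh(ωT) = 1.757656, sinh(ωT) = 1.445460
x(T) = p + (x₀−p)·cosh(ωT) + (ẋ₀/ω)·sinh(ωT) ⇒ p·(1 − cosh) = x(T) − x₀·cosh − (ẋ₀/ω)·sinh
numerator   = 1.4922 − (0.4994)·1.757656 − (1.6176/3.1720)·1.445460 = -0.122703
denominator = 1 − 1.757656 = -0.757656
p = -0.122703 / -0.757656 = 0.1620

p = 0.1620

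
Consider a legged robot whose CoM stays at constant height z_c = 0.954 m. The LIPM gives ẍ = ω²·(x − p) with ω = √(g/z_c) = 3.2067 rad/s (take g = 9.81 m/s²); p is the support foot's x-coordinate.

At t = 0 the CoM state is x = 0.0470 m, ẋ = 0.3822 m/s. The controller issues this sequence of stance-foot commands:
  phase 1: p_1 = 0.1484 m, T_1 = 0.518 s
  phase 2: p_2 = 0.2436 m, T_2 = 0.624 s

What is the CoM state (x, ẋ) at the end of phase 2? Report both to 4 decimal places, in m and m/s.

phase 1: p=0.1484, T=0.518, ωT=1.661071, cosh=2.727440, sinh=2.537504; start (x,ẋ)=(0.047000, 0.382200) → end (x,ẋ)=(0.174278, 0.217334)
phase 2: p=0.2436, T=0.624, ωT=2.000981, cosh=3.765755, sinh=3.630552; start (x,ẋ)=(0.174278, 0.217334) → end (x,ẋ)=(0.228609, 0.011369)

x = 0.2286, ẋ = 0.0114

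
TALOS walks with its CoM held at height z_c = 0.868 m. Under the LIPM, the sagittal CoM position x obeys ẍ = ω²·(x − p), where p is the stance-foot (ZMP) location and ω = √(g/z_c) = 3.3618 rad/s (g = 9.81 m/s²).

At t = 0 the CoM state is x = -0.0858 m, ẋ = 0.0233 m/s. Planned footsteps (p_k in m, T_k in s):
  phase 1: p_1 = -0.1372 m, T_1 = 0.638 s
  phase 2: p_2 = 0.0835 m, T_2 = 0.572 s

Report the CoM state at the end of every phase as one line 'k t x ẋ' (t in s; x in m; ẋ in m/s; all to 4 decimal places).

1 0.6380 0.1145 0.8286
2 1.2100 1.0169 3.2437

phase 1: p=-0.1372, T=0.638, ωT=2.144828, cosh=4.328832, sinh=4.211744; start (x,ẋ)=(-0.085800, 0.023300) → end (x,ẋ)=(0.114493, 0.828636)
phase 2: p=0.0835, T=0.572, ωT=1.922950, cosh=3.493641, sinh=3.347466; start (x,ẋ)=(0.114493, 0.828636) → end (x,ẋ)=(1.016881, 3.243736)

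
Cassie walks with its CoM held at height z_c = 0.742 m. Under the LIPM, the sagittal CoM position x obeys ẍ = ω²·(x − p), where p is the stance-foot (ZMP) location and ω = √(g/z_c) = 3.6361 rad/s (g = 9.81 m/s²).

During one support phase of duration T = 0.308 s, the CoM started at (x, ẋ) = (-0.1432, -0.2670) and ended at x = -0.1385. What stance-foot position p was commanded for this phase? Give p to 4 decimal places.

ωT = 3.6361·0.308 = 1.119919; cosh(ωT) = 1.695456, sinh(ωT) = 1.369150
x(T) = p + (x₀−p)·cosh(ωT) + (ẋ₀/ω)·sinh(ωT) ⇒ p·(1 − cosh) = x(T) − x₀·cosh − (ẋ₀/ω)·sinh
numerator   = -0.1385 − (-0.1432)·1.695456 − (-0.2670/3.6361)·1.369150 = 0.204826
denominator = 1 − 1.695456 = -0.695456
p = 0.204826 / -0.695456 = -0.2945

p = -0.2945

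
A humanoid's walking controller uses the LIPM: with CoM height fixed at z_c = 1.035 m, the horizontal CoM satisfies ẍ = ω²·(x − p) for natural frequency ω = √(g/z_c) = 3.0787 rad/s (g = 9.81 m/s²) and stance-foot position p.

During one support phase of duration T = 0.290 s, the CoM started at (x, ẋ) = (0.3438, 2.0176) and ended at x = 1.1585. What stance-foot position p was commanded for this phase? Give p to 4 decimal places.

p = -0.0055

ωT = 3.0787·0.290 = 0.892823; cosh(ωT) = 1.425756, sinh(ωT) = 1.016258
x(T) = p + (x₀−p)·cosh(ωT) + (ẋ₀/ω)·sinh(ωT) ⇒ p·(1 − cosh) = x(T) − x₀·cosh − (ẋ₀/ω)·sinh
numerator   = 1.1585 − (0.3438)·1.425756 − (2.0176/3.0787)·1.016258 = 0.002329
denominator = 1 − 1.425756 = -0.425756
p = 0.002329 / -0.425756 = -0.0055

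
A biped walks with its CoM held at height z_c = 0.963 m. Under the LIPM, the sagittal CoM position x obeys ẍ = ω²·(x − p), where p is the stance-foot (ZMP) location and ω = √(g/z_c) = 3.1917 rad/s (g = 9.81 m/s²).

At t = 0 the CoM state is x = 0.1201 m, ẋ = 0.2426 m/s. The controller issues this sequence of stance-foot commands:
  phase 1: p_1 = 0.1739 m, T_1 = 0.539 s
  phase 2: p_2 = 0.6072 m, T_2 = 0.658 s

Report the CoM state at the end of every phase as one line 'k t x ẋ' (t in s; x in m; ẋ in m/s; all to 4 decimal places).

1 0.5390 0.2243 0.2351
2 1.1970 -0.6835 -3.9412

phase 1: p=0.1739, T=0.539, ωT=1.720326, cosh=2.882679, sinh=2.703672; start (x,ẋ)=(0.120100, 0.242600) → end (x,ẋ)=(0.224317, 0.235081)
phase 2: p=0.6072, T=0.658, ωT=2.100139, cosh=4.144871, sinh=4.022431; start (x,ẋ)=(0.224317, 0.235081) → end (x,ẋ)=(-0.683533, -3.941222)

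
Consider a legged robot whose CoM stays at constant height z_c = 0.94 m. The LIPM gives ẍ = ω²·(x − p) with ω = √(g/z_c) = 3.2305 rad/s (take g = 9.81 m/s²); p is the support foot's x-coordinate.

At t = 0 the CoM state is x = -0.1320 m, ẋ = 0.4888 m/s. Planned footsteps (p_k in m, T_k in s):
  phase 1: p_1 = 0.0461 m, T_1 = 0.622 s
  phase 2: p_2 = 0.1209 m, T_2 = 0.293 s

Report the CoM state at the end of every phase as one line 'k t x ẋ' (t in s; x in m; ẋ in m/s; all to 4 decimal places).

1 0.6220 -0.0759 -0.2514
2 0.9150 -0.2560 -1.0685

phase 1: p=0.0461, T=0.622, ωT=2.009371, cosh=3.796349, sinh=3.662276; start (x,ẋ)=(-0.132000, 0.488800) → end (x,ẋ)=(-0.075899, -0.251443)
phase 2: p=0.1209, T=0.293, ωT=0.946537, cosh=1.482426, sinh=1.094343; start (x,ẋ)=(-0.075899, -0.251443) → end (x,ẋ)=(-0.256017, -1.068483)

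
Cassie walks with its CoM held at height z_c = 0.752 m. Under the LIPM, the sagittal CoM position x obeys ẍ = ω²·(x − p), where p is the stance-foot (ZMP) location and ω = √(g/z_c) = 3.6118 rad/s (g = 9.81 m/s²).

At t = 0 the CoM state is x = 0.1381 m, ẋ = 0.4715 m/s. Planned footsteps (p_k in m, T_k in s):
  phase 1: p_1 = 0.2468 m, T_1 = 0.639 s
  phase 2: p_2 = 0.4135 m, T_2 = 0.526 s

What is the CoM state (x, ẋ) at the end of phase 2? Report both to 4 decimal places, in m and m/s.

phase 1: p=0.2468, T=0.639, ωT=2.307940, cosh=5.076580, sinh=4.977114; start (x,ẋ)=(0.138100, 0.471500) → end (x,ẋ)=(0.344710, 0.439579)
phase 2: p=0.4135, T=0.526, ωT=1.899807, cosh=3.417100, sinh=3.267503; start (x,ẋ)=(0.344710, 0.439579) → end (x,ẋ)=(0.576113, 0.690254)

x = 0.5761, ẋ = 0.6903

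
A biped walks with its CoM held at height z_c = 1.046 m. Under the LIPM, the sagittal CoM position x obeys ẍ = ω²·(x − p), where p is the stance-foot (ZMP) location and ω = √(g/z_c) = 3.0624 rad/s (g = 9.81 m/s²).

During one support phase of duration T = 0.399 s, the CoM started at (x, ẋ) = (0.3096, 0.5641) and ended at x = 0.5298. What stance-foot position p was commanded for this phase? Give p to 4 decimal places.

p = 0.3869

ωT = 3.0624·0.399 = 1.221898; cosh(ωT) = 1.844146, sinh(ωT) = 1.549475
x(T) = p + (x₀−p)·cosh(ωT) + (ẋ₀/ω)·sinh(ωT) ⇒ p·(1 − cosh) = x(T) − x₀·cosh − (ẋ₀/ω)·sinh
numerator   = 0.5298 − (0.3096)·1.844146 − (0.5641/3.0624)·1.549475 = -0.326564
denominator = 1 − 1.844146 = -0.844146
p = -0.326564 / -0.844146 = 0.3869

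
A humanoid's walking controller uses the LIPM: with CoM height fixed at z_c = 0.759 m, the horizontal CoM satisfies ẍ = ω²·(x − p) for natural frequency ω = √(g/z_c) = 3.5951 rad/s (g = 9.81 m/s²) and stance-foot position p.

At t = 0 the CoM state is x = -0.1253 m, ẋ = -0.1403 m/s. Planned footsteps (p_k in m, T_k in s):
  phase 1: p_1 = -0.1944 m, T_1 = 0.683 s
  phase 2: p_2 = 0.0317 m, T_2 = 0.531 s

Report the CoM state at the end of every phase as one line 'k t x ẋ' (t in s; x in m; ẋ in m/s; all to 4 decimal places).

phase 1: p=-0.1944, T=0.683, ωT=2.455453, cosh=5.868769, sinh=5.782945; start (x,ẋ)=(-0.125300, -0.140300) → end (x,ẋ)=(-0.014549, 0.613219)
phase 2: p=0.0317, T=0.531, ωT=1.908998, cosh=3.447278, sinh=3.299049; start (x,ẋ)=(-0.014549, 0.613219) → end (x,ẋ)=(0.434987, 1.565399)

1 0.6830 -0.0145 0.6132
2 1.2140 0.4350 1.5654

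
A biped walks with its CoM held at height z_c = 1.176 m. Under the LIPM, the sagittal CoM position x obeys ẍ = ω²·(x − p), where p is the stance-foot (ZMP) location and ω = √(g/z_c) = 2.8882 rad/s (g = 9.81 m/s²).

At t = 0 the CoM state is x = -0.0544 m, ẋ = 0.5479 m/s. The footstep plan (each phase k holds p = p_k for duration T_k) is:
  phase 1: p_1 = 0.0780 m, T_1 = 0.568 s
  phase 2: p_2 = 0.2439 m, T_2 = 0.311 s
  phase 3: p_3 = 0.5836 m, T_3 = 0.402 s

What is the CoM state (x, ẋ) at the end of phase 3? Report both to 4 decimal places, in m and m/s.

phase 1: p=0.0780, T=0.568, ωT=1.640498, cosh=2.675809, sinh=2.481926; start (x,ẋ)=(-0.054400, 0.547900) → end (x,ẋ)=(0.194551, 0.516993)
phase 2: p=0.2439, T=0.311, ωT=0.898230, cosh=1.431272, sinh=1.023982; start (x,ẋ)=(0.194551, 0.516993) → end (x,ẋ)=(0.356564, 0.594011)
phase 3: p=0.5836, T=0.402, ωT=1.161056, cosh=1.753230, sinh=1.440075; start (x,ẋ)=(0.356564, 0.594011) → end (x,ẋ)=(0.481731, 0.097143)

x = 0.4817, ẋ = 0.0971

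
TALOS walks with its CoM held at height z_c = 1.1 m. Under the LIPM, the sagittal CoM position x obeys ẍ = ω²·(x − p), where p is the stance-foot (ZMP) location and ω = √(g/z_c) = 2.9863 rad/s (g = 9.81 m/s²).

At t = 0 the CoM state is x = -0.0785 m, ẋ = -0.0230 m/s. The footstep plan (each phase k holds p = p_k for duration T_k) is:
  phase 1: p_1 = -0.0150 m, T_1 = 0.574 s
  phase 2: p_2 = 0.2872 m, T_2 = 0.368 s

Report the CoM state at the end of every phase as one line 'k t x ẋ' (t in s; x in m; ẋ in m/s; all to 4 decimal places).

phase 1: p=-0.0150, T=0.574, ωT=1.714136, cosh=2.865998, sinh=2.685879; start (x,ẋ)=(-0.078500, -0.023000) → end (x,ẋ)=(-0.217677, -0.575241)
phase 2: p=0.2872, T=0.368, ωT=1.098958, cosh=1.667128, sinh=1.333910; start (x,ẋ)=(-0.217677, -0.575241) → end (x,ẋ)=(-0.811442, -2.970157)

1 0.5740 -0.2177 -0.5752
2 0.9420 -0.8114 -2.9702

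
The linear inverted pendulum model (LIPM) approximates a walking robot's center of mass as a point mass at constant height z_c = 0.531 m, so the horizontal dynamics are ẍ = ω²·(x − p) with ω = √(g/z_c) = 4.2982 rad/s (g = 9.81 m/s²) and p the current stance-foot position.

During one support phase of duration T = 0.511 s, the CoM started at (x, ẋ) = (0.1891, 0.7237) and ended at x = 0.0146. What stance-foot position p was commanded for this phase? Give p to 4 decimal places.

p = 0.4487

ωT = 4.2982·0.511 = 2.196380; cosh(ωT) = 4.551804, sinh(ωT) = 4.440599
x(T) = p + (x₀−p)·cosh(ωT) + (ẋ₀/ω)·sinh(ωT) ⇒ p·(1 − cosh) = x(T) − x₀·cosh − (ẋ₀/ω)·sinh
numerator   = 0.0146 − (0.1891)·4.551804 − (0.7237/4.2982)·4.440599 = -1.593822
denominator = 1 − 4.551804 = -3.551804
p = -1.593822 / -3.551804 = 0.4487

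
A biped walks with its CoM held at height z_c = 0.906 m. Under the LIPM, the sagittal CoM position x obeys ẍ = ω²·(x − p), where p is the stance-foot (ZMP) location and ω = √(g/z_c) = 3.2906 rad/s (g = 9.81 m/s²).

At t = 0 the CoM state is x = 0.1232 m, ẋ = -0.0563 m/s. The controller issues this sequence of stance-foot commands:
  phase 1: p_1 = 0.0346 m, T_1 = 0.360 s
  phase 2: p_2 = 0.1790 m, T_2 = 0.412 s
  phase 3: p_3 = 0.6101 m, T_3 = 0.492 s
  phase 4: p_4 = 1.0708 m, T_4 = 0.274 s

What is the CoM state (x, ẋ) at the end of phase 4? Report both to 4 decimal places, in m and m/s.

phase 1: p=0.0346, T=0.360, ωT=1.184616, cosh=1.787647, sinh=1.481784; start (x,ẋ)=(0.123200, -0.056300) → end (x,ẋ)=(0.167633, 0.331365)
phase 2: p=0.1790, T=0.412, ωT=1.355727, cosh=2.068670, sinh=1.810911; start (x,ẋ)=(0.167633, 0.331365) → end (x,ẋ)=(0.337846, 0.617751)
phase 3: p=0.6101, T=0.492, ωT=1.618975, cosh=2.623008, sinh=2.424906; start (x,ẋ)=(0.337846, 0.617751) → end (x,ẋ)=(0.351207, -0.552060)
phase 4: p=1.0708, T=0.274, ωT=0.901624, cosh=1.434756, sinh=1.028846; start (x,ẋ)=(0.351207, -0.552060) → end (x,ẋ)=(-0.134248, -3.228267)

x = -0.1342, ẋ = -3.2283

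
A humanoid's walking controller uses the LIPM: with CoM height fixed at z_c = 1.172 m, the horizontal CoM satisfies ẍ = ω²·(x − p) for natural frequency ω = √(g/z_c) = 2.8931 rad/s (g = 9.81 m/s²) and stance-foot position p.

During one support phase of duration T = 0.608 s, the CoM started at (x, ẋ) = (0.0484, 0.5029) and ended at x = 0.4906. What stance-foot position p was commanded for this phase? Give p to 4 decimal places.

p = 0.0723

ωT = 2.8931·0.608 = 1.759005; cosh(ωT) = 2.989436, sinh(ωT) = 2.817220
x(T) = p + (x₀−p)·cosh(ωT) + (ẋ₀/ω)·sinh(ωT) ⇒ p·(1 − cosh) = x(T) − x₀·cosh − (ẋ₀/ω)·sinh
numerator   = 0.4906 − (0.0484)·2.989436 − (0.5029/2.8931)·2.817220 = -0.143799
denominator = 1 − 2.989436 = -1.989436
p = -0.143799 / -1.989436 = 0.0723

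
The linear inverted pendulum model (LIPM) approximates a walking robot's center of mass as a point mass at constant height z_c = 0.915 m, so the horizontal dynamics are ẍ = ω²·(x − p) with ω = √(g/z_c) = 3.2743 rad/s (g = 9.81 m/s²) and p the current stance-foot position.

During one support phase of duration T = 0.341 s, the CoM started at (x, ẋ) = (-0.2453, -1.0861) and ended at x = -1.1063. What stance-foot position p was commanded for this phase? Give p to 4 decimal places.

ωT = 3.2743·0.341 = 1.116536; cosh(ωT) = 1.690834, sinh(ωT) = 1.363422
x(T) = p + (x₀−p)·cosh(ωT) + (ẋ₀/ω)·sinh(ωT) ⇒ p·(1 − cosh) = x(T) − x₀·cosh − (ẋ₀/ω)·sinh
numerator   = -1.1063 − (-0.2453)·1.690834 − (-1.0861/3.2743)·1.363422 = -0.239285
denominator = 1 − 1.690834 = -0.690834
p = -0.239285 / -0.690834 = 0.3464

p = 0.3464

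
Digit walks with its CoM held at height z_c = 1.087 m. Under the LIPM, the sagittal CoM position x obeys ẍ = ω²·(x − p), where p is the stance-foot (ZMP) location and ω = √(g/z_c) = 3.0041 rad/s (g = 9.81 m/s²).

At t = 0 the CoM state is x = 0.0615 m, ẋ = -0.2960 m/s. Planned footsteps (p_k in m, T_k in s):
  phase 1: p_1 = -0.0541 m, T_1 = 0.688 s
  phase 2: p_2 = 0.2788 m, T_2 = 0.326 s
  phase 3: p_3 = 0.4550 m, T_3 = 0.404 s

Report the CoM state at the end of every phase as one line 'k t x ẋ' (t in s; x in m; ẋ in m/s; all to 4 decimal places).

1 0.6880 0.0269 0.1618
2 1.0140 -0.0423 -0.6197
3 1.4180 -0.7723 -3.4272

phase 1: p=-0.0541, T=0.688, ωT=2.066821, cosh=4.013128, sinh=3.886540; start (x,ẋ)=(0.061500, -0.296000) → end (x,ẋ)=(0.026869, 0.161808)
phase 2: p=0.2788, T=0.326, ωT=0.979337, cosh=1.519125, sinh=1.143565; start (x,ẋ)=(0.026869, 0.161808) → end (x,ẋ)=(-0.042319, -0.619672)
phase 3: p=0.4550, T=0.404, ωT=1.213656, cosh=1.831439, sinh=1.534330; start (x,ẋ)=(-0.042319, -0.619672) → end (x,ẋ)=(-0.772305, -3.427176)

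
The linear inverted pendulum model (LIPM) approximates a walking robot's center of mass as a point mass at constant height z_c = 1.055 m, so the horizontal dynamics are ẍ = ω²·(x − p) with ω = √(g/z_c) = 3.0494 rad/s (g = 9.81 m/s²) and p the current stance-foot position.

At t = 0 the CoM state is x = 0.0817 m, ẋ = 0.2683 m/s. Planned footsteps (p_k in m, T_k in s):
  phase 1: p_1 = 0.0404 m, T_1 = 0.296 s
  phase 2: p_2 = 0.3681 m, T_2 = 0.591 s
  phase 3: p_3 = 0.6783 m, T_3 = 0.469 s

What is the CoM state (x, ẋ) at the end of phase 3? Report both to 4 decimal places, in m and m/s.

phase 1: p=0.0404, T=0.296, ωT=0.902622, cosh=1.435783, sinh=1.030278; start (x,ẋ)=(0.081700, 0.268300) → end (x,ẋ)=(0.190346, 0.514974)
phase 2: p=0.3681, T=0.591, ωT=1.802195, cosh=3.113940, sinh=2.949004; start (x,ẋ)=(0.190346, 0.514974) → end (x,ẋ)=(0.312605, 0.005115)
phase 3: p=0.6783, T=0.469, ωT=1.430169, cosh=2.209336, sinh=1.970068; start (x,ẋ)=(0.312605, 0.005115) → end (x,ẋ)=(-0.126338, -2.185618)

x = -0.1263, ẋ = -2.1856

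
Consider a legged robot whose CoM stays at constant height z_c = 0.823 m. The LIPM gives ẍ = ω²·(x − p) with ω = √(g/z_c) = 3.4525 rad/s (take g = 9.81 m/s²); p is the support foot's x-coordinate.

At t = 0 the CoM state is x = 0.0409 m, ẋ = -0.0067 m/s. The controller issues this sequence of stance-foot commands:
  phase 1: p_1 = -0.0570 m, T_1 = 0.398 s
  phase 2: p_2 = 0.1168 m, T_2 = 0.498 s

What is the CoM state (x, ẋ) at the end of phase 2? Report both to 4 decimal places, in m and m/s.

x = 0.6766, ẋ = 2.0246

phase 1: p=-0.0570, T=0.398, ωT=1.374095, cosh=2.102284, sinh=1.849215; start (x,ẋ)=(0.040900, -0.006700) → end (x,ẋ)=(0.145225, 0.610949)
phase 2: p=0.1168, T=0.498, ωT=1.719345, cosh=2.880028, sinh=2.700844; start (x,ẋ)=(0.145225, 0.610949) → end (x,ẋ)=(0.676602, 2.024603)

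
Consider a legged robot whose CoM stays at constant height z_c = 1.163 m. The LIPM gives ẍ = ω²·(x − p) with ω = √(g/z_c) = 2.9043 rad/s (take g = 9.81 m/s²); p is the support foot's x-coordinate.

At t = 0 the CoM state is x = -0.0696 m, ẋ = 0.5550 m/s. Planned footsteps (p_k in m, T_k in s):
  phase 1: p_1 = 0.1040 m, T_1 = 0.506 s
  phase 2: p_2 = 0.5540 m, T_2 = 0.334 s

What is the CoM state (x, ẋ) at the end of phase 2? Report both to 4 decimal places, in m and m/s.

x = -0.0404, ẋ = -1.1386

phase 1: p=0.1040, T=0.506, ωT=1.469576, cosh=2.288707, sinh=2.058684; start (x,ẋ)=(-0.069600, 0.555000) → end (x,ẋ)=(0.100087, 0.232272)
phase 2: p=0.5540, T=0.334, ωT=0.970036, cosh=1.508555, sinh=1.129485; start (x,ẋ)=(0.100087, 0.232272) → end (x,ẋ)=(-0.040422, -1.138606)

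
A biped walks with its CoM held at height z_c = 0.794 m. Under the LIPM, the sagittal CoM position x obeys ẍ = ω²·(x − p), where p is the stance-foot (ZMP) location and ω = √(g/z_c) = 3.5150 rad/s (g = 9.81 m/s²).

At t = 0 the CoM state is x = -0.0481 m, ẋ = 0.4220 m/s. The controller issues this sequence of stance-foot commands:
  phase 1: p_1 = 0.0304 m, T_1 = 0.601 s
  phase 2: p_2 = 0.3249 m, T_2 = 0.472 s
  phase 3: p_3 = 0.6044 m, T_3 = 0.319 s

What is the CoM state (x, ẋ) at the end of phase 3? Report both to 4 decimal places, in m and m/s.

x = 0.5163, ẋ = 0.0798

phase 1: p=0.0304, T=0.601, ωT=2.112515, cosh=4.194973, sinh=4.074039; start (x,ẋ)=(-0.048100, 0.422000) → end (x,ẋ)=(0.190211, 0.646139)
phase 2: p=0.3249, T=0.472, ωT=1.659080, cosh=2.722394, sinh=2.532080; start (x,ẋ)=(0.190211, 0.646139) → end (x,ẋ)=(0.423679, 0.560279)
phase 3: p=0.6044, T=0.319, ωT=1.121285, cosh=1.697328, sinh=1.371467; start (x,ẋ)=(0.423679, 0.560279) → end (x,ẋ)=(0.516265, 0.079776)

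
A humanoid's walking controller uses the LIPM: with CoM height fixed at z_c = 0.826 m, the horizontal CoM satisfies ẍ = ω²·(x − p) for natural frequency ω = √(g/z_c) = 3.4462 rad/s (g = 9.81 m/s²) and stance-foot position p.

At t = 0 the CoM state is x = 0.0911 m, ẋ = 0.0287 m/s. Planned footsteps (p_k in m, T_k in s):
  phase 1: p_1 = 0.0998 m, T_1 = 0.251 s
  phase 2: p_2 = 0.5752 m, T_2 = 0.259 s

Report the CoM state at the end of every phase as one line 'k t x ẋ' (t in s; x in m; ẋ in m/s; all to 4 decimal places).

phase 1: p=0.0998, T=0.251, ωT=0.864996, cosh=1.398025, sinh=0.976972; start (x,ẋ)=(0.091100, 0.028700) → end (x,ẋ)=(0.095773, 0.010832)
phase 2: p=0.5752, T=0.259, ωT=0.892566, cosh=1.425495, sinh=1.015891; start (x,ẋ)=(0.095773, 0.010832) → end (x,ẋ)=(-0.105027, -1.663015)

1 0.2510 0.0958 0.0108
2 0.5100 -0.1050 -1.6630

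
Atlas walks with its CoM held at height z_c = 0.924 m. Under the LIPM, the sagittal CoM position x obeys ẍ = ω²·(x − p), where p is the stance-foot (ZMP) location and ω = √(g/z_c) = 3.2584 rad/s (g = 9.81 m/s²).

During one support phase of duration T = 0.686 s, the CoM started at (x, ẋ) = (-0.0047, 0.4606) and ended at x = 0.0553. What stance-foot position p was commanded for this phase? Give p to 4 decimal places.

ωT = 3.2584·0.686 = 2.235262; cosh(ωT) = 4.727949, sinh(ωT) = 4.620985
x(T) = p + (x₀−p)·cosh(ωT) + (ẋ₀/ω)·sinh(ωT) ⇒ p·(1 − cosh) = x(T) − x₀·cosh − (ẋ₀/ω)·sinh
numerator   = 0.0553 − (-0.0047)·4.727949 − (0.4606/3.2584)·4.620985 = -0.575691
denominator = 1 − 4.727949 = -3.727949
p = -0.575691 / -3.727949 = 0.1544

p = 0.1544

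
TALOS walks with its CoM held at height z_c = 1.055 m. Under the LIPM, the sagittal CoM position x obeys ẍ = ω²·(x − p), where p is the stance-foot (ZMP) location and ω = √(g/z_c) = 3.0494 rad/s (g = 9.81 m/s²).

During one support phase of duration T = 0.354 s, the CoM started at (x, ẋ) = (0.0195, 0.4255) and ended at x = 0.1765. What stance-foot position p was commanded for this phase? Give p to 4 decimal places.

p = 0.0579

ωT = 3.0494·0.354 = 1.079488; cosh(ωT) = 1.641470, sinh(ωT) = 1.301701
x(T) = p + (x₀−p)·cosh(ωT) + (ẋ₀/ω)·sinh(ωT) ⇒ p·(1 − cosh) = x(T) − x₀·cosh − (ẋ₀/ω)·sinh
numerator   = 0.1765 − (0.0195)·1.641470 − (0.4255/3.0494)·1.301701 = -0.037142
denominator = 1 − 1.641470 = -0.641470
p = -0.037142 / -0.641470 = 0.0579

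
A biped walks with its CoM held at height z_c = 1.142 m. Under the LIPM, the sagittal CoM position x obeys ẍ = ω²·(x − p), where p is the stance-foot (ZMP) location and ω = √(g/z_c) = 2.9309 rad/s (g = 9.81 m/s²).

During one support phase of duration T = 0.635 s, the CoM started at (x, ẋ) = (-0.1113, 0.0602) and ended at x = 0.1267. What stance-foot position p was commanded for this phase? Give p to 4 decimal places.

p = -0.1870

ωT = 2.9309·0.635 = 1.861121; cosh(ωT) = 3.293222, sinh(ωT) = 3.137723
x(T) = p + (x₀−p)·cosh(ωT) + (ẋ₀/ω)·sinh(ωT) ⇒ p·(1 − cosh) = x(T) − x₀·cosh − (ẋ₀/ω)·sinh
numerator   = 0.1267 − (-0.1113)·3.293222 − (0.0602/2.9309)·3.137723 = 0.428787
denominator = 1 − 3.293222 = -2.293222
p = 0.428787 / -2.293222 = -0.1870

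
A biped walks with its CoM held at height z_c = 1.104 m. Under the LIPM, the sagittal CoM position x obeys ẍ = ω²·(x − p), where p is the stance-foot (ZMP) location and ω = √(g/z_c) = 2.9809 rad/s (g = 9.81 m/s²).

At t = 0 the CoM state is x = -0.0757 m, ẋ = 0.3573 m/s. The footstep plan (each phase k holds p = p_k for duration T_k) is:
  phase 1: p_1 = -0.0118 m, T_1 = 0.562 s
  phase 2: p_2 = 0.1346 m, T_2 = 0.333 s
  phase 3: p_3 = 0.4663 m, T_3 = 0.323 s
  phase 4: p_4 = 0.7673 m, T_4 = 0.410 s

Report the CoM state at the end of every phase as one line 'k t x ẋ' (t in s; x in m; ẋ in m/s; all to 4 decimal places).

1 0.5620 0.1204 0.4967
2 0.8950 0.3068 0.7130
3 1.2180 0.4945 0.5379
4 1.6280 0.5439 -0.2681

phase 1: p=-0.0118, T=0.562, ωT=1.675266, cosh=2.763736, sinh=2.576478; start (x,ẋ)=(-0.075700, 0.357300) → end (x,ẋ)=(0.120422, 0.496717)
phase 2: p=0.1346, T=0.333, ωT=0.992640, cosh=1.534473, sinh=1.163875; start (x,ẋ)=(0.120422, 0.496717) → end (x,ẋ)=(0.306784, 0.713009)
phase 3: p=0.4663, T=0.323, ωT=0.962831, cosh=1.500455, sinh=1.118645; start (x,ẋ)=(0.306784, 0.713009) → end (x,ẋ)=(0.494525, 0.537922)
phase 4: p=0.7673, T=0.410, ωT=1.222169, cosh=1.844567, sinh=1.549976; start (x,ẋ)=(0.494525, 0.537922) → end (x,ẋ)=(0.543852, -0.268073)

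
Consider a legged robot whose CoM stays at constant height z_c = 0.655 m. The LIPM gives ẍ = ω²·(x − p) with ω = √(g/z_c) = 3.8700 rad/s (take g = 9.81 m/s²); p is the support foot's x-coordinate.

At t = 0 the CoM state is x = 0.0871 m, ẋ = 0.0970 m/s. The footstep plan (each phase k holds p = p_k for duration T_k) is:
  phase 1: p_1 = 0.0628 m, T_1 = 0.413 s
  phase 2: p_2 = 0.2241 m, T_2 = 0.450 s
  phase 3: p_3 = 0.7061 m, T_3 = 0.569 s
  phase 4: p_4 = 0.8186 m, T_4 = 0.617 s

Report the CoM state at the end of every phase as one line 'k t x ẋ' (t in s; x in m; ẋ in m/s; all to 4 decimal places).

1 0.4130 0.1848 0.4726
2 0.8630 0.4462 0.9688
3 1.4320 0.6345 -0.0588
4 2.0490 -0.2744 -4.1697

phase 1: p=0.0628, T=0.413, ωT=1.598310, cosh=2.573453, sinh=2.371215; start (x,ẋ)=(0.087100, 0.097000) → end (x,ẋ)=(0.184768, 0.472616)
phase 2: p=0.2241, T=0.450, ωT=1.741500, cosh=2.940577, sinh=2.765319; start (x,ẋ)=(0.184768, 0.472616) → end (x,ẋ)=(0.446152, 0.968847)
phase 3: p=0.7061, T=0.569, ωT=2.202030, cosh=4.576966, sinh=4.466387; start (x,ẋ)=(0.446152, 0.968847) → end (x,ẋ)=(0.634479, -0.058797)
phase 4: p=0.8186, T=0.617, ωT=2.387790, cosh=5.490617, sinh=5.398785; start (x,ẋ)=(0.634479, -0.058797) → end (x,ẋ)=(-0.274362, -4.169727)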